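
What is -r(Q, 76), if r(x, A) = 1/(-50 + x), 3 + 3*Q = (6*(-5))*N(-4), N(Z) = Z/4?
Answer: 1/41 ≈ 0.024390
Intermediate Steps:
N(Z) = Z/4 (N(Z) = Z*(1/4) = Z/4)
Q = 9 (Q = -1 + ((6*(-5))*((1/4)*(-4)))/3 = -1 + (-30*(-1))/3 = -1 + (1/3)*30 = -1 + 10 = 9)
-r(Q, 76) = -1/(-50 + 9) = -1/(-41) = -1*(-1/41) = 1/41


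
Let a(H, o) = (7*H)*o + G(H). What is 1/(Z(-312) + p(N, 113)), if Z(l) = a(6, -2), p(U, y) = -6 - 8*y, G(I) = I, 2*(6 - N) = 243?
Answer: -1/988 ≈ -0.0010121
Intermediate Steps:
N = -231/2 (N = 6 - ½*243 = 6 - 243/2 = -231/2 ≈ -115.50)
a(H, o) = H + 7*H*o (a(H, o) = (7*H)*o + H = 7*H*o + H = H + 7*H*o)
Z(l) = -78 (Z(l) = 6*(1 + 7*(-2)) = 6*(1 - 14) = 6*(-13) = -78)
1/(Z(-312) + p(N, 113)) = 1/(-78 + (-6 - 8*113)) = 1/(-78 + (-6 - 904)) = 1/(-78 - 910) = 1/(-988) = -1/988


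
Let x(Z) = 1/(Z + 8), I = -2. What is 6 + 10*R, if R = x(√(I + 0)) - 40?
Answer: 2*(-197*√2 + 1571*I)/(√2 - 8*I) ≈ -392.79 - 0.21427*I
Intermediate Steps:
x(Z) = 1/(8 + Z)
R = -40 + 1/(8 + I*√2) (R = 1/(8 + √(-2 + 0)) - 40 = 1/(8 + √(-2)) - 40 = 1/(8 + I*√2) - 40 = -40 + 1/(8 + I*√2) ≈ -39.879 - 0.021427*I)
6 + 10*R = 6 + 10*((-40*√2 + 319*I)/(√2 - 8*I)) = 6 + 10*(-40*√2 + 319*I)/(√2 - 8*I)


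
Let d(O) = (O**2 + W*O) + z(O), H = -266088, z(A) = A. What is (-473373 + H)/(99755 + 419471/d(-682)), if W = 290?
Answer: -197186149182/26601287281 ≈ -7.4127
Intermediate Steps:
d(O) = O**2 + 291*O (d(O) = (O**2 + 290*O) + O = O**2 + 291*O)
(-473373 + H)/(99755 + 419471/d(-682)) = (-473373 - 266088)/(99755 + 419471/((-682*(291 - 682)))) = -739461/(99755 + 419471/((-682*(-391)))) = -739461/(99755 + 419471/266662) = -739461/26601287281/266662 = -739461*266662/26601287281 = -197186149182/26601287281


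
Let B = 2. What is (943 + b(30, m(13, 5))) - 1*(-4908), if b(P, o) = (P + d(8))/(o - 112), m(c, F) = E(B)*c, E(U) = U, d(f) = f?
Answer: 251574/43 ≈ 5850.6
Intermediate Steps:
m(c, F) = 2*c
b(P, o) = (8 + P)/(-112 + o) (b(P, o) = (P + 8)/(o - 112) = (8 + P)/(-112 + o))
(943 + b(30, m(13, 5))) - 1*(-4908) = (943 + (8 + 30)/(-112 + 2*13)) - 1*(-4908) = (943 + 38/(-112 + 26)) + 4908 = (943 + 38/(-86)) + 4908 = (943 - 1/86*38) + 4908 = (943 - 19/43) + 4908 = 40530/43 + 4908 = 251574/43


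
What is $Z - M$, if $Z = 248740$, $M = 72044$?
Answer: $176696$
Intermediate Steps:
$Z - M = 248740 - 72044 = 176696$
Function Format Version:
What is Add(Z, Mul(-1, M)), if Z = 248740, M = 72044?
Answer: 176696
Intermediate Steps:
Add(Z, Mul(-1, M)) = Add(248740, Mul(-1, 72044)) = Add(248740, -72044) = 176696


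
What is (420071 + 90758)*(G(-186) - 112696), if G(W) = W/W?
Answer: -57567874155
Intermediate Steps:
G(W) = 1
(420071 + 90758)*(G(-186) - 112696) = (420071 + 90758)*(1 - 112696) = 510829*(-112695) = -57567874155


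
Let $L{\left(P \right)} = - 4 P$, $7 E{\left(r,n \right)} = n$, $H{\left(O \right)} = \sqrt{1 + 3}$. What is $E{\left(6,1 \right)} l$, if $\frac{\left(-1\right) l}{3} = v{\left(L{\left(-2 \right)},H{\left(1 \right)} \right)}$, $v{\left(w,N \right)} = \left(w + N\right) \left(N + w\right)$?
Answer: $- \frac{300}{7} \approx -42.857$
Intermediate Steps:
$H{\left(O \right)} = 2$ ($H{\left(O \right)} = \sqrt{4} = 2$)
$E{\left(r,n \right)} = \frac{n}{7}$
$v{\left(w,N \right)} = \left(N + w\right)^{2}$ ($v{\left(w,N \right)} = \left(N + w\right) \left(N + w\right) = \left(N + w\right)^{2}$)
$l = -300$ ($l = - 3 \left(2 - -8\right)^{2} = - 3 \left(2 + 8\right)^{2} = - 3 \cdot 10^{2} = \left(-3\right) 100 = -300$)
$E{\left(6,1 \right)} l = \frac{1}{7} \cdot 1 \left(-300\right) = \frac{1}{7} \left(-300\right) = - \frac{300}{7}$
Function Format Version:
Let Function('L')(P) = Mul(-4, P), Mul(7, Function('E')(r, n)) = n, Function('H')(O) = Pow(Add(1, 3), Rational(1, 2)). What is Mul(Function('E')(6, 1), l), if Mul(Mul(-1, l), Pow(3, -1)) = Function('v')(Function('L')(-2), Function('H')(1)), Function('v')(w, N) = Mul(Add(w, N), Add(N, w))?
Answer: Rational(-300, 7) ≈ -42.857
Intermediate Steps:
Function('H')(O) = 2 (Function('H')(O) = Pow(4, Rational(1, 2)) = 2)
Function('E')(r, n) = Mul(Rational(1, 7), n)
Function('v')(w, N) = Pow(Add(N, w), 2) (Function('v')(w, N) = Mul(Add(N, w), Add(N, w)) = Pow(Add(N, w), 2))
l = -300 (l = Mul(-3, Pow(Add(2, Mul(-4, -2)), 2)) = Mul(-3, Pow(Add(2, 8), 2)) = Mul(-3, Pow(10, 2)) = Mul(-3, 100) = -300)
Mul(Function('E')(6, 1), l) = Mul(Mul(Rational(1, 7), 1), -300) = Mul(Rational(1, 7), -300) = Rational(-300, 7)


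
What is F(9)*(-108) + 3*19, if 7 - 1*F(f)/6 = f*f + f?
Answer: 53841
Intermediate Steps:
F(f) = 42 - 6*f - 6*f**2 (F(f) = 42 - 6*(f*f + f) = 42 - 6*(f**2 + f) = 42 - 6*(f + f**2) = 42 + (-6*f - 6*f**2) = 42 - 6*f - 6*f**2)
F(9)*(-108) + 3*19 = (42 - 6*9 - 6*9**2)*(-108) + 3*19 = (42 - 54 - 6*81)*(-108) + 57 = (42 - 54 - 486)*(-108) + 57 = -498*(-108) + 57 = 53784 + 57 = 53841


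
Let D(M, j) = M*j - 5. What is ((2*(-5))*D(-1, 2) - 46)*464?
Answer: 11136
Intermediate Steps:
D(M, j) = -5 + M*j
((2*(-5))*D(-1, 2) - 46)*464 = ((2*(-5))*(-5 - 1*2) - 46)*464 = (-10*(-5 - 2) - 46)*464 = (-10*(-7) - 46)*464 = (70 - 46)*464 = 24*464 = 11136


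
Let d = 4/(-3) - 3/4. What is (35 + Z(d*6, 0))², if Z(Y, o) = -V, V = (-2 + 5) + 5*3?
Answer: 289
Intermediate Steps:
d = -25/12 (d = 4*(-⅓) - 3*¼ = -4/3 - ¾ = -25/12 ≈ -2.0833)
V = 18 (V = 3 + 15 = 18)
Z(Y, o) = -18 (Z(Y, o) = -1*18 = -18)
(35 + Z(d*6, 0))² = (35 - 18)² = 17² = 289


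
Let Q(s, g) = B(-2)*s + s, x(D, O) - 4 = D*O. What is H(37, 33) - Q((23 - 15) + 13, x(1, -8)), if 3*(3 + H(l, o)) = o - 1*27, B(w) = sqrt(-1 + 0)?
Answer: -22 - 21*I ≈ -22.0 - 21.0*I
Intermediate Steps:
B(w) = I (B(w) = sqrt(-1) = I)
H(l, o) = -12 + o/3 (H(l, o) = -3 + (o - 1*27)/3 = -3 + (o - 27)/3 = -3 + (-27 + o)/3 = -3 + (-9 + o/3) = -12 + o/3)
x(D, O) = 4 + D*O
Q(s, g) = s + I*s (Q(s, g) = I*s + s = s + I*s)
H(37, 33) - Q((23 - 15) + 13, x(1, -8)) = (-12 + (1/3)*33) - ((23 - 15) + 13)*(1 + I) = (-12 + 11) - (8 + 13)*(1 + I) = -1 - 21*(1 + I) = -1 - (21 + 21*I) = -1 + (-21 - 21*I) = -22 - 21*I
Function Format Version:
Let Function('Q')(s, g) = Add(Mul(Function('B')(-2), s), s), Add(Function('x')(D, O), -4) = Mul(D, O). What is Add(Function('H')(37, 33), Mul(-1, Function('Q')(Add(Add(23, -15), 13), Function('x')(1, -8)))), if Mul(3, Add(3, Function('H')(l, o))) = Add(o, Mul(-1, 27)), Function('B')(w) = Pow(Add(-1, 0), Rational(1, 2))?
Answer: Add(-22, Mul(-21, I)) ≈ Add(-22.000, Mul(-21.000, I))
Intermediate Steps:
Function('B')(w) = I (Function('B')(w) = Pow(-1, Rational(1, 2)) = I)
Function('H')(l, o) = Add(-12, Mul(Rational(1, 3), o)) (Function('H')(l, o) = Add(-3, Mul(Rational(1, 3), Add(o, Mul(-1, 27)))) = Add(-3, Mul(Rational(1, 3), Add(o, -27))) = Add(-3, Mul(Rational(1, 3), Add(-27, o))) = Add(-3, Add(-9, Mul(Rational(1, 3), o))) = Add(-12, Mul(Rational(1, 3), o)))
Function('x')(D, O) = Add(4, Mul(D, O))
Function('Q')(s, g) = Add(s, Mul(I, s)) (Function('Q')(s, g) = Add(Mul(I, s), s) = Add(s, Mul(I, s)))
Add(Function('H')(37, 33), Mul(-1, Function('Q')(Add(Add(23, -15), 13), Function('x')(1, -8)))) = Add(Add(-12, Mul(Rational(1, 3), 33)), Mul(-1, Mul(Add(Add(23, -15), 13), Add(1, I)))) = Add(Add(-12, 11), Mul(-1, Mul(Add(8, 13), Add(1, I)))) = Add(-1, Mul(-1, Mul(21, Add(1, I)))) = Add(-1, Mul(-1, Add(21, Mul(21, I)))) = Add(-1, Add(-21, Mul(-21, I))) = Add(-22, Mul(-21, I))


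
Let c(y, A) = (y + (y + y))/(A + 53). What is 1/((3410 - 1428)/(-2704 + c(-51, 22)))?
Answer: -67651/49550 ≈ -1.3653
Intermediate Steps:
c(y, A) = 3*y/(53 + A) (c(y, A) = (y + 2*y)/(53 + A) = (3*y)/(53 + A) = 3*y/(53 + A))
1/((3410 - 1428)/(-2704 + c(-51, 22))) = 1/((3410 - 1428)/(-2704 + 3*(-51)/(53 + 22))) = 1/(1982/(-2704 + 3*(-51)/75)) = 1/(1982/(-2704 + 3*(-51)*(1/75))) = 1/(1982/(-2704 - 51/25)) = 1/(1982/(-67651/25)) = 1/(1982*(-25/67651)) = 1/(-49550/67651) = -67651/49550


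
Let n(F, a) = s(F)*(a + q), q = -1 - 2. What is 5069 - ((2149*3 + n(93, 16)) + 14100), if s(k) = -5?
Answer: -15413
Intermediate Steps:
q = -3
n(F, a) = 15 - 5*a (n(F, a) = -5*(a - 3) = -5*(-3 + a) = 15 - 5*a)
5069 - ((2149*3 + n(93, 16)) + 14100) = 5069 - ((2149*3 + (15 - 5*16)) + 14100) = 5069 - ((6447 + (15 - 80)) + 14100) = 5069 - ((6447 - 65) + 14100) = 5069 - (6382 + 14100) = 5069 - 1*20482 = 5069 - 20482 = -15413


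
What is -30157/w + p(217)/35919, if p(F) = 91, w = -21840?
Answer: 27825557/20114640 ≈ 1.3833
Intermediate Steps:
-30157/w + p(217)/35919 = -30157/(-21840) + 91/35919 = -30157*(-1/21840) + 91*(1/35919) = 30157/21840 + 7/2763 = 27825557/20114640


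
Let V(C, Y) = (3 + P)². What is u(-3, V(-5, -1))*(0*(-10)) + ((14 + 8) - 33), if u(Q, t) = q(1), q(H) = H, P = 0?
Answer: -11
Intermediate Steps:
V(C, Y) = 9 (V(C, Y) = (3 + 0)² = 3² = 9)
u(Q, t) = 1
u(-3, V(-5, -1))*(0*(-10)) + ((14 + 8) - 33) = 1*(0*(-10)) + ((14 + 8) - 33) = 1*0 + (22 - 33) = 0 - 11 = -11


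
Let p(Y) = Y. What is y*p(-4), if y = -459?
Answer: 1836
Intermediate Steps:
y*p(-4) = -459*(-4) = 1836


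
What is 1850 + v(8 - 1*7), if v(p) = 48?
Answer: 1898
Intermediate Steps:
1850 + v(8 - 1*7) = 1850 + 48 = 1898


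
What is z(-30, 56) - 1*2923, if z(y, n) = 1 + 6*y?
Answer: -3102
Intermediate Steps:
z(-30, 56) - 1*2923 = (1 + 6*(-30)) - 1*2923 = (1 - 180) - 2923 = -179 - 2923 = -3102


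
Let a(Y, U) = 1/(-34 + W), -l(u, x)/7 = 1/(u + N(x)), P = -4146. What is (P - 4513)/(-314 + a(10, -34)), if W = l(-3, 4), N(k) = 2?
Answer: 233793/8479 ≈ 27.573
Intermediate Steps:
l(u, x) = -7/(2 + u) (l(u, x) = -7/(u + 2) = -7/(2 + u))
W = 7 (W = -7/(2 - 3) = -7/(-1) = -7*(-1) = 7)
a(Y, U) = -1/27 (a(Y, U) = 1/(-34 + 7) = 1/(-27) = -1/27)
(P - 4513)/(-314 + a(10, -34)) = (-4146 - 4513)/(-314 - 1/27) = -8659/(-8479/27) = -8659*(-27/8479) = 233793/8479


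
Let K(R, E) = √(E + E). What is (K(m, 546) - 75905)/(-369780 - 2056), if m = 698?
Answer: 75905/371836 - √273/185918 ≈ 0.20405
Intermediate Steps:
K(R, E) = √2*√E (K(R, E) = √(2*E) = √2*√E)
(K(m, 546) - 75905)/(-369780 - 2056) = (√2*√546 - 75905)/(-369780 - 2056) = (2*√273 - 75905)/(-371836) = (-75905 + 2*√273)*(-1/371836) = 75905/371836 - √273/185918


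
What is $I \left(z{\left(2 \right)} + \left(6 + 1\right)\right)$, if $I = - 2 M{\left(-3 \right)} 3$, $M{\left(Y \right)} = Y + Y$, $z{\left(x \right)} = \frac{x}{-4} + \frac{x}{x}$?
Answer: $270$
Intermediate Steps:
$z{\left(x \right)} = 1 - \frac{x}{4}$ ($z{\left(x \right)} = x \left(- \frac{1}{4}\right) + 1 = - \frac{x}{4} + 1 = 1 - \frac{x}{4}$)
$M{\left(Y \right)} = 2 Y$
$I = 36$ ($I = - 2 \cdot 2 \left(-3\right) 3 = \left(-2\right) \left(-6\right) 3 = 12 \cdot 3 = 36$)
$I \left(z{\left(2 \right)} + \left(6 + 1\right)\right) = 36 \left(\left(1 - \frac{1}{2}\right) + \left(6 + 1\right)\right) = 36 \left(\left(1 - \frac{1}{2}\right) + 7\right) = 36 \left(\frac{1}{2} + 7\right) = 36 \cdot \frac{15}{2} = 270$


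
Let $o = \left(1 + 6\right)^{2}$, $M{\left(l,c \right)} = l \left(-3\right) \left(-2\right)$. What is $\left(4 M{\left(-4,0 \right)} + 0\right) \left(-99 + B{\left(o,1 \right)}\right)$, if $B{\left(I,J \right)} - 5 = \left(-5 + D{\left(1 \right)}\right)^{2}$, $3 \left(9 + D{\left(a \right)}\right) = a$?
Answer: $- \frac{26720}{3} \approx -8906.7$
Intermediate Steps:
$D{\left(a \right)} = -9 + \frac{a}{3}$
$M{\left(l,c \right)} = 6 l$ ($M{\left(l,c \right)} = - 3 l \left(-2\right) = 6 l$)
$o = 49$ ($o = 7^{2} = 49$)
$B{\left(I,J \right)} = \frac{1726}{9}$ ($B{\left(I,J \right)} = 5 + \left(-5 + \left(-9 + \frac{1}{3} \cdot 1\right)\right)^{2} = 5 + \left(-5 + \left(-9 + \frac{1}{3}\right)\right)^{2} = 5 + \left(-5 - \frac{26}{3}\right)^{2} = 5 + \left(- \frac{41}{3}\right)^{2} = 5 + \frac{1681}{9} = \frac{1726}{9}$)
$\left(4 M{\left(-4,0 \right)} + 0\right) \left(-99 + B{\left(o,1 \right)}\right) = \left(4 \cdot 6 \left(-4\right) + 0\right) \left(-99 + \frac{1726}{9}\right) = \left(4 \left(-24\right) + 0\right) \frac{835}{9} = \left(-96 + 0\right) \frac{835}{9} = \left(-96\right) \frac{835}{9} = - \frac{26720}{3}$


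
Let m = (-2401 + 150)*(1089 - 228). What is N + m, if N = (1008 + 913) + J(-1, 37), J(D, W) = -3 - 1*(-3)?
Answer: -1936190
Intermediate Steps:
J(D, W) = 0 (J(D, W) = -3 + 3 = 0)
m = -1938111 (m = -2251*861 = -1938111)
N = 1921 (N = (1008 + 913) + 0 = 1921 + 0 = 1921)
N + m = 1921 - 1938111 = -1936190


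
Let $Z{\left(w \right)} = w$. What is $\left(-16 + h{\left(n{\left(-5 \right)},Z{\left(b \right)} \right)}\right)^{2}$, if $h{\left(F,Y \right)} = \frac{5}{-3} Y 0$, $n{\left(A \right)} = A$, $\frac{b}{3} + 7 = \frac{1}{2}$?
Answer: $256$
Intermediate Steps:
$b = - \frac{39}{2}$ ($b = -21 + \frac{3}{2} = - \frac{39}{2} \approx -19.5$)
$h{\left(F,Y \right)} = 0$ ($h{\left(F,Y \right)} = 5 \left(- \frac{1}{3}\right) Y 0 = - \frac{5 Y}{3} \cdot 0 = 0$)
$\left(-16 + h{\left(n{\left(-5 \right)},Z{\left(b \right)} \right)}\right)^{2} = \left(-16 + 0\right)^{2} = \left(-16\right)^{2} = 256$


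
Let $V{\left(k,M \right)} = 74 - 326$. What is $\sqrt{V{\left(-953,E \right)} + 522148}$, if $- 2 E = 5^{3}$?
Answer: $2 \sqrt{130474} \approx 722.42$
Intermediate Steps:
$E = - \frac{125}{2}$ ($E = - \frac{5^{3}}{2} = \left(- \frac{1}{2}\right) 125 = - \frac{125}{2} \approx -62.5$)
$V{\left(k,M \right)} = -252$
$\sqrt{V{\left(-953,E \right)} + 522148} = \sqrt{-252 + 522148} = \sqrt{521896} = 2 \sqrt{130474}$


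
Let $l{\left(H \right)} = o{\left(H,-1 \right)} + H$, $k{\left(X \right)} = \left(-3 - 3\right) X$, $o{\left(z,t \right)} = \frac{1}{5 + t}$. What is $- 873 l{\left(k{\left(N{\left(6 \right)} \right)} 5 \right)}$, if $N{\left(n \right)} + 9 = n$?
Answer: $- \frac{315153}{4} \approx -78788.0$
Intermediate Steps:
$N{\left(n \right)} = -9 + n$
$k{\left(X \right)} = - 6 X$
$l{\left(H \right)} = \frac{1}{4} + H$ ($l{\left(H \right)} = \frac{1}{5 - 1} + H = \frac{1}{4} + H$)
$- 873 l{\left(k{\left(N{\left(6 \right)} \right)} 5 \right)} = - 873 \left(\frac{1}{4} + - 6 \left(-9 + 6\right) 5\right) = - 873 \left(\frac{1}{4} + \left(-6\right) \left(-3\right) 5\right) = - 873 \left(\frac{1}{4} + 18 \cdot 5\right) = - 873 \left(\frac{1}{4} + 90\right) = \left(-873\right) \frac{361}{4} = - \frac{315153}{4}$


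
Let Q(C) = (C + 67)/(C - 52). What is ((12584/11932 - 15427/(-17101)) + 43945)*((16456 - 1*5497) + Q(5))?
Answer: 1154547058219424922/2397577301 ≈ 4.8155e+8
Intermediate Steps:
Q(C) = (67 + C)/(-52 + C)
((12584/11932 - 15427/(-17101)) + 43945)*((16456 - 1*5497) + Q(5)) = ((12584/11932 - 15427/(-17101)) + 43945)*((16456 - 1*5497) + (67 + 5)/(-52 + 5)) = ((12584*(1/11932) - 15427*(-1/17101)) + 43945)*((16456 - 5497) + 72/(-47)) = ((3146/2983 + 15427/17101) + 43945)*(10959 - 1/47*72) = (99818487/51012283 + 43945)*(10959 - 72/47) = (2241834594922/51012283)*(515001/47) = 1154547058219424922/2397577301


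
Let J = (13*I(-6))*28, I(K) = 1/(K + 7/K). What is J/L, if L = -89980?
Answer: 546/967285 ≈ 0.00056447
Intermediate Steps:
J = -2184/43 (J = (13*(-6/(7 + (-6)²)))*28 = (13*(-6/(7 + 36)))*28 = (13*(-6/43))*28 = -78/43*28 = -2184/43 ≈ -50.791)
J/L = -2184/43/(-89980) = -2184/43*(-1/89980) = 546/967285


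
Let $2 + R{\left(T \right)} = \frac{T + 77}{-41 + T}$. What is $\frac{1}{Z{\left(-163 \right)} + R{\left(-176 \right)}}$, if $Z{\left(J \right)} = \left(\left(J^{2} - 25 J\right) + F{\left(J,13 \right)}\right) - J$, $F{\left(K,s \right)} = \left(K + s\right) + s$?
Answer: $\frac{217}{6655055} \approx 3.2607 \cdot 10^{-5}$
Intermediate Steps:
$F{\left(K,s \right)} = K + 2 s$
$Z{\left(J \right)} = 26 + J^{2} - 25 J$ ($Z{\left(J \right)} = \left(\left(J^{2} - 25 J\right) + \left(J + 2 \cdot 13\right)\right) - J = \left(\left(J^{2} - 25 J\right) + \left(J + 26\right)\right) - J = \left(\left(J^{2} - 25 J\right) + \left(26 + J\right)\right) - J = \left(26 + J^{2} - 24 J\right) - J = 26 + J^{2} - 25 J$)
$R{\left(T \right)} = -2 + \frac{77 + T}{-41 + T}$ ($R{\left(T \right)} = -2 + \frac{T + 77}{-41 + T} = -2 + \frac{77 + T}{-41 + T}$)
$\frac{1}{Z{\left(-163 \right)} + R{\left(-176 \right)}} = \frac{1}{\left(26 + \left(-163\right)^{2} - -4075\right) + \frac{159 - -176}{-41 - 176}} = \frac{1}{\left(26 + 26569 + 4075\right) + \frac{159 + 176}{-217}} = \frac{1}{30670 - \frac{335}{217}} = \frac{1}{\frac{6655055}{217}} = \frac{217}{6655055}$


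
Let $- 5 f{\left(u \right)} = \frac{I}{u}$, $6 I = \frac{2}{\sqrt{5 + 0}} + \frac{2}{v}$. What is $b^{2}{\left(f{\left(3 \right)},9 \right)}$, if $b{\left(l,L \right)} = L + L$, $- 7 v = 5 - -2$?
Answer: $324$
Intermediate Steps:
$v = -1$ ($v = - \frac{5 - -2}{7} = - \frac{5 + 2}{7} = \left(- \frac{1}{7}\right) 7 = -1$)
$I = - \frac{1}{3} + \frac{\sqrt{5}}{15}$ ($I = \frac{\frac{2}{\sqrt{5 + 0}} + \frac{2}{-1}}{6} = \frac{\frac{2}{\sqrt{5}} + 2 \left(-1\right)}{6} = \frac{2 \frac{\sqrt{5}}{5} - 2}{6} = \frac{\frac{2 \sqrt{5}}{5} - 2}{6} = \frac{-2 + \frac{2 \sqrt{5}}{5}}{6} = - \frac{1}{3} + \frac{\sqrt{5}}{15} \approx -0.18426$)
$f{\left(u \right)} = - \frac{- \frac{1}{3} + \frac{\sqrt{5}}{15}}{5 u}$ ($f{\left(u \right)} = - \frac{\left(- \frac{1}{3} + \frac{\sqrt{5}}{15}\right) \frac{1}{u}}{5} = - \frac{\frac{1}{u} \left(- \frac{1}{3} + \frac{\sqrt{5}}{15}\right)}{5} = - \frac{- \frac{1}{3} + \frac{\sqrt{5}}{15}}{5 u}$)
$b{\left(l,L \right)} = 2 L$
$b^{2}{\left(f{\left(3 \right)},9 \right)} = \left(2 \cdot 9\right)^{2} = 18^{2} = 324$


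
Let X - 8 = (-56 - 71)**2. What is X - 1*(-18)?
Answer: 16155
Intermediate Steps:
X = 16137 (X = 8 + (-56 - 71)**2 = 8 + (-127)**2 = 8 + 16129 = 16137)
X - 1*(-18) = 16137 - 1*(-18) = 16137 + 18 = 16155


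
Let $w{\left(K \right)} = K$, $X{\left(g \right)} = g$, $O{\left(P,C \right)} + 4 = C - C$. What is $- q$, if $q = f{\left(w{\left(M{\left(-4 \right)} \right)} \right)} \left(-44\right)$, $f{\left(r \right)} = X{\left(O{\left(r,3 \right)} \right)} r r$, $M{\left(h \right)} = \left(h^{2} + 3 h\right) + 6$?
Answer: $-17600$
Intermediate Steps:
$M{\left(h \right)} = 6 + h^{2} + 3 h$
$O{\left(P,C \right)} = -4$ ($O{\left(P,C \right)} = -4 + \left(C - C\right) = -4 + 0 = -4$)
$f{\left(r \right)} = - 4 r^{2}$ ($f{\left(r \right)} = - 4 r r = - 4 r^{2}$)
$q = 17600$ ($q = - 4 \left(6 + \left(-4\right)^{2} + 3 \left(-4\right)\right)^{2} \left(-44\right) = - 4 \left(6 + 16 - 12\right)^{2} \left(-44\right) = - 4 \cdot 10^{2} \left(-44\right) = \left(-4\right) 100 \left(-44\right) = \left(-400\right) \left(-44\right) = 17600$)
$- q = \left(-1\right) 17600 = -17600$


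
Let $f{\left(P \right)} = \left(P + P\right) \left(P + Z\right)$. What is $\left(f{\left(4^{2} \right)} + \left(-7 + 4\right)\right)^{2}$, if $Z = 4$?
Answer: $405769$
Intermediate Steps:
$f{\left(P \right)} = 2 P \left(4 + P\right)$ ($f{\left(P \right)} = \left(P + P\right) \left(P + 4\right) = 2 P \left(4 + P\right)$)
$\left(f{\left(4^{2} \right)} + \left(-7 + 4\right)\right)^{2} = \left(2 \cdot 4^{2} \left(4 + 4^{2}\right) + \left(-7 + 4\right)\right)^{2} = \left(2 \cdot 16 \left(4 + 16\right) - 3\right)^{2} = \left(2 \cdot 16 \cdot 20 - 3\right)^{2} = \left(640 - 3\right)^{2} = 637^{2} = 405769$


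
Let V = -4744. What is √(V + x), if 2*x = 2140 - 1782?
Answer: I*√4565 ≈ 67.565*I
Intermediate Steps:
x = 179 (x = (2140 - 1782)/2 = (½)*358 = 179)
√(V + x) = √(-4744 + 179) = √(-4565) = I*√4565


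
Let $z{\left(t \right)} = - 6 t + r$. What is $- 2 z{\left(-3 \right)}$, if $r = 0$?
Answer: $-36$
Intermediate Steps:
$z{\left(t \right)} = - 6 t$ ($z{\left(t \right)} = - 6 t + 0 = - 6 t$)
$- 2 z{\left(-3 \right)} = - 2 \left(\left(-6\right) \left(-3\right)\right) = \left(-2\right) 18 = -36$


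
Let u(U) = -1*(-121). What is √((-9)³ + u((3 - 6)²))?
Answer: 4*I*√38 ≈ 24.658*I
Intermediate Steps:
u(U) = 121
√((-9)³ + u((3 - 6)²)) = √((-9)³ + 121) = √(-729 + 121) = √(-608) = 4*I*√38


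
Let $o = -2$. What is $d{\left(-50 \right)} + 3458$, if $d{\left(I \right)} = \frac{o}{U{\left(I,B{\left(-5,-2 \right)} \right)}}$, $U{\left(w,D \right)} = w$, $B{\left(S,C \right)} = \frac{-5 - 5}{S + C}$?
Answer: $\frac{86451}{25} \approx 3458.0$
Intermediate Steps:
$B{\left(S,C \right)} = - \frac{10}{C + S}$
$d{\left(I \right)} = - \frac{2}{I}$
$d{\left(-50 \right)} + 3458 = - \frac{2}{-50} + 3458 = \left(-2\right) \left(- \frac{1}{50}\right) + 3458 = \frac{1}{25} + 3458 = \frac{86451}{25}$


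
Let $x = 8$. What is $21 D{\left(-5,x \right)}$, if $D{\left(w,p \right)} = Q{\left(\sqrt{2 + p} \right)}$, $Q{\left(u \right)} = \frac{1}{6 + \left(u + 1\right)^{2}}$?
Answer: $\frac{119}{83} - \frac{14 \sqrt{10}}{83} \approx 0.90034$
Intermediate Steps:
$Q{\left(u \right)} = \frac{1}{6 + \left(1 + u\right)^{2}}$
$D{\left(w,p \right)} = \frac{1}{6 + \left(1 + \sqrt{2 + p}\right)^{2}}$
$21 D{\left(-5,x \right)} = \frac{21}{6 + \left(1 + \sqrt{2 + 8}\right)^{2}} = \frac{21}{6 + \left(1 + \sqrt{10}\right)^{2}}$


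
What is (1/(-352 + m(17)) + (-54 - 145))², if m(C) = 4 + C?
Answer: 4338856900/109561 ≈ 39602.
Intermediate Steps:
(1/(-352 + m(17)) + (-54 - 145))² = (1/(-352 + (4 + 17)) + (-54 - 145))² = (1/(-352 + 21) - 199)² = (1/(-331) - 199)² = (-1/331 - 199)² = (-65870/331)² = 4338856900/109561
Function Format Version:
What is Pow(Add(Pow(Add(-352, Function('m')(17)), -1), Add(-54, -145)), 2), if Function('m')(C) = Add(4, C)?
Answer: Rational(4338856900, 109561) ≈ 39602.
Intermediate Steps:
Pow(Add(Pow(Add(-352, Function('m')(17)), -1), Add(-54, -145)), 2) = Pow(Add(Pow(Add(-352, Add(4, 17)), -1), Add(-54, -145)), 2) = Pow(Add(Pow(Add(-352, 21), -1), -199), 2) = Pow(Add(Pow(-331, -1), -199), 2) = Pow(Add(Rational(-1, 331), -199), 2) = Pow(Rational(-65870, 331), 2) = Rational(4338856900, 109561)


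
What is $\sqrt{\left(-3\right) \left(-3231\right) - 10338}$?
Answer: $i \sqrt{645} \approx 25.397 i$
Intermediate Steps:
$\sqrt{\left(-3\right) \left(-3231\right) - 10338} = \sqrt{9693 - 10338} = \sqrt{-645} = i \sqrt{645}$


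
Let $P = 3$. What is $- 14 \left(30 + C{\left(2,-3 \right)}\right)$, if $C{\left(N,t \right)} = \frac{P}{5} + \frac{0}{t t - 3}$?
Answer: $- \frac{2142}{5} \approx -428.4$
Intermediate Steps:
$C{\left(N,t \right)} = \frac{3}{5}$ ($C{\left(N,t \right)} = \frac{3}{5} + \frac{0}{t t - 3} = 3 \cdot \frac{1}{5} + \frac{0}{t^{2} - 3} = \frac{3}{5} + \frac{0}{-3 + t^{2}} = \frac{3}{5} + 0 = \frac{3}{5}$)
$- 14 \left(30 + C{\left(2,-3 \right)}\right) = - 14 \left(30 + \frac{3}{5}\right) = \left(-14\right) \frac{153}{5} = - \frac{2142}{5}$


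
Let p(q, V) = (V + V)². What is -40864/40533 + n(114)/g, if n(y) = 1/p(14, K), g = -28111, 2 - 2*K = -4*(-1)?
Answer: -4594952149/4557692652 ≈ -1.0082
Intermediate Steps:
K = -1 (K = 1 - (-2)*(-1) = 1 - ½*4 = 1 - 2 = -1)
p(q, V) = 4*V² (p(q, V) = (2*V)² = 4*V²)
n(y) = ¼ (n(y) = 1/(4*(-1)²) = 1/(4*1) = 1/4 = ¼)
-40864/40533 + n(114)/g = -40864/40533 + (¼)/(-28111) = -40864*1/40533 + (¼)*(-1/28111) = -40864/40533 - 1/112444 = -4594952149/4557692652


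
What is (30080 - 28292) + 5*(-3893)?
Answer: -17677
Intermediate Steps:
(30080 - 28292) + 5*(-3893) = 1788 - 19465 = -17677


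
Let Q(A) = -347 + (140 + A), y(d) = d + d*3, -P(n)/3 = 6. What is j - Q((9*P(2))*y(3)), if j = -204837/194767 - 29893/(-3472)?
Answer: 1459683908491/676231024 ≈ 2158.6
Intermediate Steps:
P(n) = -18 (P(n) = -3*6 = -18)
y(d) = 4*d (y(d) = d + 3*d = 4*d)
j = 5110975867/676231024 (j = -204837*1/194767 - 29893*(-1/3472) = -204837/194767 + 29893/3472 = 5110975867/676231024 ≈ 7.5580)
Q(A) = -207 + A
j - Q((9*P(2))*y(3)) = 5110975867/676231024 - (-207 + (9*(-18))*(4*3)) = 5110975867/676231024 - (-207 - 162*12) = 5110975867/676231024 - (-207 - 1944) = 5110975867/676231024 - 1*(-2151) = 5110975867/676231024 + 2151 = 1459683908491/676231024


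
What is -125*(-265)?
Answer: 33125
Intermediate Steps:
-125*(-265) = -1*(-33125) = 33125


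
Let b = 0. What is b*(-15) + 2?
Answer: 2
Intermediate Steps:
b*(-15) + 2 = 0*(-15) + 2 = 0 + 2 = 2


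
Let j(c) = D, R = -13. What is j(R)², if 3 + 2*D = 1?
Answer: 1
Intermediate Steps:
D = -1 (D = -3/2 + (½)*1 = -3/2 + ½ = -1)
j(c) = -1
j(R)² = (-1)² = 1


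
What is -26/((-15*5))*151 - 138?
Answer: -6424/75 ≈ -85.653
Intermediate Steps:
-26/((-15*5))*151 - 138 = -26/(-75)*151 - 138 = -26*(-1/75)*151 - 138 = (26/75)*151 - 138 = 3926/75 - 138 = -6424/75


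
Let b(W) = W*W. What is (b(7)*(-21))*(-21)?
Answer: 21609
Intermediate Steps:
b(W) = W²
(b(7)*(-21))*(-21) = (7²*(-21))*(-21) = (49*(-21))*(-21) = -1029*(-21) = 21609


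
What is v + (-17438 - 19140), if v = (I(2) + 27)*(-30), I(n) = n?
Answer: -37448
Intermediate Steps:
v = -870 (v = (2 + 27)*(-30) = 29*(-30) = -870)
v + (-17438 - 19140) = -870 + (-17438 - 19140) = -870 - 36578 = -37448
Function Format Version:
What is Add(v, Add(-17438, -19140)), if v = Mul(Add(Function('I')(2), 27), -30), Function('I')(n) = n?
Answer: -37448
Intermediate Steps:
v = -870 (v = Mul(Add(2, 27), -30) = Mul(29, -30) = -870)
Add(v, Add(-17438, -19140)) = Add(-870, Add(-17438, -19140)) = Add(-870, -36578) = -37448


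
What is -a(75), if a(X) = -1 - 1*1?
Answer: 2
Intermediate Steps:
a(X) = -2 (a(X) = -1 - 1 = -2)
-a(75) = -1*(-2) = 2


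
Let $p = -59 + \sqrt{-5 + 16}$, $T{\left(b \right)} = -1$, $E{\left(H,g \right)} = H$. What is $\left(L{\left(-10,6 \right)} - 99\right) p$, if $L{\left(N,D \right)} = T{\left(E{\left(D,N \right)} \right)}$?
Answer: $5900 - 100 \sqrt{11} \approx 5568.3$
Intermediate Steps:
$L{\left(N,D \right)} = -1$
$p = -59 + \sqrt{11} \approx -55.683$
$\left(L{\left(-10,6 \right)} - 99\right) p = \left(-1 - 99\right) \left(-59 + \sqrt{11}\right) = - 100 \left(-59 + \sqrt{11}\right) = 5900 - 100 \sqrt{11}$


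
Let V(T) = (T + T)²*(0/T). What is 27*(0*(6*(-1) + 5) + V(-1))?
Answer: 0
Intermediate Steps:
V(T) = 0 (V(T) = (2*T)²*0 = (4*T²)*0 = 0)
27*(0*(6*(-1) + 5) + V(-1)) = 27*(0*(6*(-1) + 5) + 0) = 27*(0*(-6 + 5) + 0) = 27*(0*(-1) + 0) = 27*(0 + 0) = 27*0 = 0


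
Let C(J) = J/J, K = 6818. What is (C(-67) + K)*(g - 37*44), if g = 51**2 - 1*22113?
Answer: -144153660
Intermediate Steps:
C(J) = 1
g = -19512 (g = 2601 - 22113 = -19512)
(C(-67) + K)*(g - 37*44) = (1 + 6818)*(-19512 - 37*44) = 6819*(-19512 - 1628) = 6819*(-21140) = -144153660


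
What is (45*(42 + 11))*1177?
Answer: 2807145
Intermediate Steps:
(45*(42 + 11))*1177 = (45*53)*1177 = 2385*1177 = 2807145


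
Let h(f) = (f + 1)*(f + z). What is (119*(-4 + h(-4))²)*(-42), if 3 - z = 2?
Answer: -124950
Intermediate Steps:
z = 1 (z = 3 - 1*2 = 3 - 2 = 1)
h(f) = (1 + f)² (h(f) = (f + 1)*(f + 1) = (1 + f)*(1 + f) = (1 + f)²)
(119*(-4 + h(-4))²)*(-42) = (119*(-4 + (1 + (-4)² + 2*(-4)))²)*(-42) = (119*(-4 + (1 + 16 - 8))²)*(-42) = (119*(-4 + 9)²)*(-42) = (119*5²)*(-42) = (119*25)*(-42) = 2975*(-42) = -124950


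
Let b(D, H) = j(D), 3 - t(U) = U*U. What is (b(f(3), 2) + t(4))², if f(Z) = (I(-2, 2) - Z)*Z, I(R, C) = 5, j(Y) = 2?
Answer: 121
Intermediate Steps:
t(U) = 3 - U² (t(U) = 3 - U*U = 3 - U²)
f(Z) = Z*(5 - Z) (f(Z) = (5 - Z)*Z = Z*(5 - Z))
b(D, H) = 2
(b(f(3), 2) + t(4))² = (2 + (3 - 1*4²))² = (2 + (3 - 1*16))² = (2 + (3 - 16))² = (2 - 13)² = (-11)² = 121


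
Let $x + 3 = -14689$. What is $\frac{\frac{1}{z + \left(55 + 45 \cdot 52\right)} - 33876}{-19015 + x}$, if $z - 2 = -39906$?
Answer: $\frac{1270654885}{1264315863} \approx 1.005$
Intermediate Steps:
$x = -14692$ ($x = -3 - 14689 = -14692$)
$z = -39904$ ($z = 2 - 39906 = -39904$)
$\frac{\frac{1}{z + \left(55 + 45 \cdot 52\right)} - 33876}{-19015 + x} = \frac{\frac{1}{-39904 + \left(55 + 45 \cdot 52\right)} - 33876}{-19015 - 14692} = \frac{\frac{1}{-39904 + \left(55 + 2340\right)} - 33876}{-33707} = \left(\frac{1}{-39904 + 2395} - 33876\right) \left(- \frac{1}{33707}\right) = \left(\frac{1}{-37509} - 33876\right) \left(- \frac{1}{33707}\right) = \left(- \frac{1}{37509} - 33876\right) \left(- \frac{1}{33707}\right) = \left(- \frac{1270654885}{37509}\right) \left(- \frac{1}{33707}\right) = \frac{1270654885}{1264315863}$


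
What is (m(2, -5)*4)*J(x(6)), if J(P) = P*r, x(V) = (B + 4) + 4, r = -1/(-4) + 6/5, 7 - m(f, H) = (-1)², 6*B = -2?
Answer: 1334/5 ≈ 266.80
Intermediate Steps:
B = -⅓ (B = (⅙)*(-2) = -⅓ ≈ -0.33333)
m(f, H) = 6 (m(f, H) = 7 - 1*(-1)² = 7 - 1*1 = 7 - 1 = 6)
r = 29/20 (r = -1*(-¼) + 6*(⅕) = ¼ + 6/5 = 29/20 ≈ 1.4500)
x(V) = 23/3 (x(V) = (-⅓ + 4) + 4 = 11/3 + 4 = 23/3)
J(P) = 29*P/20 (J(P) = P*(29/20) = 29*P/20)
(m(2, -5)*4)*J(x(6)) = (6*4)*((29/20)*(23/3)) = 24*(667/60) = 1334/5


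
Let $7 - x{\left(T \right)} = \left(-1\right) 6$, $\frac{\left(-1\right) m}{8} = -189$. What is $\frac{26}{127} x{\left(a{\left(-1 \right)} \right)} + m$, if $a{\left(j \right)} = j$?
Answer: $\frac{192362}{127} \approx 1514.7$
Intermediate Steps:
$m = 1512$ ($m = \left(-8\right) \left(-189\right) = 1512$)
$x{\left(T \right)} = 13$ ($x{\left(T \right)} = 7 - \left(-1\right) 6 = 7 - -6 = 7 + 6 = 13$)
$\frac{26}{127} x{\left(a{\left(-1 \right)} \right)} + m = \frac{26}{127} \cdot 13 + 1512 = \frac{338}{127} + 1512 = \frac{192362}{127}$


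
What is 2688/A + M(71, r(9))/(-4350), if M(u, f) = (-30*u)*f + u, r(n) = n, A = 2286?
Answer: 3075173/552450 ≈ 5.5664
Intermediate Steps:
M(u, f) = u - 30*f*u (M(u, f) = -30*f*u + u = u - 30*f*u)
2688/A + M(71, r(9))/(-4350) = 2688/2286 + (71*(1 - 30*9))/(-4350) = 2688*(1/2286) + (71*(1 - 270))*(-1/4350) = 448/381 + (71*(-269))*(-1/4350) = 448/381 - 19099*(-1/4350) = 448/381 + 19099/4350 = 3075173/552450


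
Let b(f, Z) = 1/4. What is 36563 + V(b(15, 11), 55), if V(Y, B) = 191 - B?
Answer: 36699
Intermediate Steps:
b(f, Z) = ¼
36563 + V(b(15, 11), 55) = 36563 + (191 - 1*55) = 36563 + (191 - 55) = 36563 + 136 = 36699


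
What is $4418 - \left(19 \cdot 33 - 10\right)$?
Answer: $3801$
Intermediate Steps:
$4418 - \left(19 \cdot 33 - 10\right) = 4418 - \left(627 - 10\right) = 4418 - 617 = 3801$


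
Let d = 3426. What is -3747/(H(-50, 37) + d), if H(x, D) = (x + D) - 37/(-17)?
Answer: -63699/58058 ≈ -1.0972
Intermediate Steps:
H(x, D) = 37/17 + D + x (H(x, D) = (D + x) - 37*(-1/17) = (D + x) + 37/17 = 37/17 + D + x)
-3747/(H(-50, 37) + d) = -3747/((37/17 + 37 - 50) + 3426) = -3747/(-184/17 + 3426) = -3747/58058/17 = -3747*17/58058 = -63699/58058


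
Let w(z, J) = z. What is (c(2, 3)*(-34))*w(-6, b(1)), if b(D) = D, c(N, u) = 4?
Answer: 816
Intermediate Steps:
(c(2, 3)*(-34))*w(-6, b(1)) = (4*(-34))*(-6) = -136*(-6) = 816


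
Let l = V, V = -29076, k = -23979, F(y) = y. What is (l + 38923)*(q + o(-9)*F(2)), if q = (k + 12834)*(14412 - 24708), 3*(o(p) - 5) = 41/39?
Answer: 132202128311524/117 ≈ 1.1299e+12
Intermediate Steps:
o(p) = 626/117 (o(p) = 5 + (41/39)/3 = 5 + (41*(1/39))/3 = 5 + (1/3)*(41/39) = 5 + 41/117 = 626/117)
l = -29076
q = 114748920 (q = (-23979 + 12834)*(14412 - 24708) = -11145*(-10296) = 114748920)
(l + 38923)*(q + o(-9)*F(2)) = (-29076 + 38923)*(114748920 + (626/117)*2) = 9847*(114748920 + 1252/117) = 9847*(13425624892/117) = 132202128311524/117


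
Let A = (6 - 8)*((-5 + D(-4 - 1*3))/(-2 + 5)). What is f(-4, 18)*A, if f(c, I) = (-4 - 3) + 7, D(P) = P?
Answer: 0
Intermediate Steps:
f(c, I) = 0 (f(c, I) = -7 + 7 = 0)
A = 8 (A = (6 - 8)*((-5 + (-4 - 1*3))/(-2 + 5)) = -2*(-5 + (-4 - 3))/3 = -2*(-5 - 7)/3 = -(-24)/3 = -2*(-4) = 8)
f(-4, 18)*A = 0*8 = 0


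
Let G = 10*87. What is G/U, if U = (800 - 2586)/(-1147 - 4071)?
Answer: 2269830/893 ≈ 2541.8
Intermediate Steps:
G = 870
U = 893/2609 (U = -1786/(-5218) = -1786*(-1/5218) = 893/2609 ≈ 0.34228)
G/U = 870/(893/2609) = 870*(2609/893) = 2269830/893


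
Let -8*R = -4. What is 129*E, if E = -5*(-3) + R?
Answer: 3999/2 ≈ 1999.5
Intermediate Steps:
R = 1/2 (R = -1/8*(-4) = 1/2 ≈ 0.50000)
E = 31/2 (E = -5*(-3) + 1/2 = 15 + 1/2 = 31/2 ≈ 15.500)
129*E = 129*(31/2) = 3999/2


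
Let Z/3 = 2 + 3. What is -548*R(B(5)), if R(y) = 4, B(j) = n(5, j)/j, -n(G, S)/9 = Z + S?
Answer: -2192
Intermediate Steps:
Z = 15 (Z = 3*(2 + 3) = 3*5 = 15)
n(G, S) = -135 - 9*S (n(G, S) = -9*(15 + S) = -135 - 9*S)
B(j) = (-135 - 9*j)/j
-548*R(B(5)) = -548*4 = -2192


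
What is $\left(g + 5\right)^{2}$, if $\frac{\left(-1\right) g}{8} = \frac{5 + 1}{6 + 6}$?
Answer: $1$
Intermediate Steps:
$g = -4$ ($g = - 8 \frac{5 + 1}{6 + 6} = - 8 \cdot \frac{6}{12} = - 8 \cdot 6 \cdot \frac{1}{12} = \left(-8\right) \frac{1}{2} = -4$)
$\left(g + 5\right)^{2} = \left(-4 + 5\right)^{2} = 1^{2} = 1$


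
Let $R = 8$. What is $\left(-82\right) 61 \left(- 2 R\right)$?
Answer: $80032$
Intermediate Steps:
$\left(-82\right) 61 \left(- 2 R\right) = \left(-82\right) 61 \left(\left(-2\right) 8\right) = \left(-5002\right) \left(-16\right) = 80032$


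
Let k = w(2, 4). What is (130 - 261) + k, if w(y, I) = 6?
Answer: -125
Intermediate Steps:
k = 6
(130 - 261) + k = (130 - 261) + 6 = -131 + 6 = -125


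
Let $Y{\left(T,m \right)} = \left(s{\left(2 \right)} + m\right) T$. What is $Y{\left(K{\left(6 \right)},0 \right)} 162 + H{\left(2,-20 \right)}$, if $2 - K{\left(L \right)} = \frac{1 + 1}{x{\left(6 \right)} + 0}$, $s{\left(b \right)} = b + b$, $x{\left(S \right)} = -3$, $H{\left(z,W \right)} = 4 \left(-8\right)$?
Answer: $1696$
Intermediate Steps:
$H{\left(z,W \right)} = -32$
$s{\left(b \right)} = 2 b$
$K{\left(L \right)} = \frac{8}{3}$ ($K{\left(L \right)} = 2 - \frac{1 + 1}{-3 + 0} = 2 - \frac{2}{-3} = 2 - 2 \left(- \frac{1}{3}\right) = 2 - - \frac{2}{3} = 2 + \frac{2}{3} = \frac{8}{3}$)
$Y{\left(T,m \right)} = T \left(4 + m\right)$ ($Y{\left(T,m \right)} = \left(2 \cdot 2 + m\right) T = \left(4 + m\right) T = T \left(4 + m\right)$)
$Y{\left(K{\left(6 \right)},0 \right)} 162 + H{\left(2,-20 \right)} = \frac{8 \left(4 + 0\right)}{3} \cdot 162 - 32 = \frac{8}{3} \cdot 4 \cdot 162 - 32 = \frac{32}{3} \cdot 162 - 32 = 1728 - 32 = 1696$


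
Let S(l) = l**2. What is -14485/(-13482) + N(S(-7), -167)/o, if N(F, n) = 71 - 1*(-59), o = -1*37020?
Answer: 4454017/4159197 ≈ 1.0709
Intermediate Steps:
o = -37020
N(F, n) = 130 (N(F, n) = 71 + 59 = 130)
-14485/(-13482) + N(S(-7), -167)/o = -14485/(-13482) + 130/(-37020) = -14485*(-1/13482) + 130*(-1/37020) = 14485/13482 - 13/3702 = 4454017/4159197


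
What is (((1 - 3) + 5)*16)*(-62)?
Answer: -2976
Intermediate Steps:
(((1 - 3) + 5)*16)*(-62) = ((-2 + 5)*16)*(-62) = (3*16)*(-62) = 48*(-62) = -2976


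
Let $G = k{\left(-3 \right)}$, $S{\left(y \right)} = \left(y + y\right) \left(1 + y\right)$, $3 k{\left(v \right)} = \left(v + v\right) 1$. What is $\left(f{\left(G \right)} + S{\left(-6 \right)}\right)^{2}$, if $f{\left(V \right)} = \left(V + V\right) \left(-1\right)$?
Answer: $4096$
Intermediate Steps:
$k{\left(v \right)} = \frac{2 v}{3}$ ($k{\left(v \right)} = \frac{\left(v + v\right) 1}{3} = \frac{2 v 1}{3} = \frac{2 v}{3}$)
$S{\left(y \right)} = 2 y \left(1 + y\right)$
$G = -2$ ($G = \frac{2}{3} \left(-3\right) = -2$)
$f{\left(V \right)} = - 2 V$ ($f{\left(V \right)} = 2 V \left(-1\right) = - 2 V$)
$\left(f{\left(G \right)} + S{\left(-6 \right)}\right)^{2} = \left(\left(-2\right) \left(-2\right) + 2 \left(-6\right) \left(1 - 6\right)\right)^{2} = \left(4 + 2 \left(-6\right) \left(-5\right)\right)^{2} = \left(4 + 60\right)^{2} = 64^{2} = 4096$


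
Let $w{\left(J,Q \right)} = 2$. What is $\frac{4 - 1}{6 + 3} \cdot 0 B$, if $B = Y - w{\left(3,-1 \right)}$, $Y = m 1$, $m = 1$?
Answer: $0$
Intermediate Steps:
$Y = 1$ ($Y = 1 \cdot 1 = 1$)
$B = -1$ ($B = 1 - 2 = -1$)
$\frac{4 - 1}{6 + 3} \cdot 0 B = \frac{4 - 1}{6 + 3} \cdot 0 \left(-1\right) = \frac{3}{9} \cdot 0 \left(-1\right) = 3 \cdot \frac{1}{9} \cdot 0 \left(-1\right) = \frac{1}{3} \cdot 0 \left(-1\right) = 0 \left(-1\right) = 0$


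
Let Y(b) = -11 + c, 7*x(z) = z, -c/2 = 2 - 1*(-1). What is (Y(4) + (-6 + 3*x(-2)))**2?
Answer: 27889/49 ≈ 569.16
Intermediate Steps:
c = -6 (c = -2*(2 - 1*(-1)) = -2*(2 + 1) = -2*3 = -6)
x(z) = z/7
Y(b) = -17 (Y(b) = -11 - 6 = -17)
(Y(4) + (-6 + 3*x(-2)))**2 = (-17 + (-6 + 3*((1/7)*(-2))))**2 = (-17 + (-6 + 3*(-2/7)))**2 = (-17 + (-6 - 6/7))**2 = (-17 - 48/7)**2 = (-167/7)**2 = 27889/49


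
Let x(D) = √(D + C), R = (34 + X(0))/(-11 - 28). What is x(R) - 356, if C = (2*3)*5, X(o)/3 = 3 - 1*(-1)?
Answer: -356 + 2*√10959/39 ≈ -350.63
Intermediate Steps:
X(o) = 12 (X(o) = 3*(3 - 1*(-1)) = 3*(3 + 1) = 3*4 = 12)
C = 30 (C = 6*5 = 30)
R = -46/39 (R = (34 + 12)/(-11 - 28) = 46/(-39) = 46*(-1/39) = -46/39 ≈ -1.1795)
x(D) = √(30 + D) (x(D) = √(D + 30) = √(30 + D))
x(R) - 356 = √(30 - 46/39) - 356 = √(1124/39) - 356 = 2*√10959/39 - 356 = -356 + 2*√10959/39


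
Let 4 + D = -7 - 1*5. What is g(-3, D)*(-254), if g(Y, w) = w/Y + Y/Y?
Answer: -4826/3 ≈ -1608.7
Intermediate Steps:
D = -16 (D = -4 + (-7 - 1*5) = -4 + (-7 - 5) = -4 - 12 = -16)
g(Y, w) = 1 + w/Y (g(Y, w) = w/Y + 1 = 1 + w/Y)
g(-3, D)*(-254) = ((-3 - 16)/(-3))*(-254) = -1/3*(-19)*(-254) = (19/3)*(-254) = -4826/3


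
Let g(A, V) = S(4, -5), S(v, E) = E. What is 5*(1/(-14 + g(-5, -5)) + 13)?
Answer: 1230/19 ≈ 64.737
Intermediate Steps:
g(A, V) = -5
5*(1/(-14 + g(-5, -5)) + 13) = 5*(1/(-14 - 5) + 13) = 5*(1/(-19) + 13) = 5*(-1/19 + 13) = 5*(246/19) = 1230/19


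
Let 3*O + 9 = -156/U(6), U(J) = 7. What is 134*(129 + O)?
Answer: 111220/7 ≈ 15889.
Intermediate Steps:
O = -73/7 (O = -3 + (-156/7)/3 = -3 + (-156*⅐)/3 = -3 + (⅓)*(-156/7) = -3 - 52/7 = -73/7 ≈ -10.429)
134*(129 + O) = 134*(129 - 73/7) = 134*(830/7) = 111220/7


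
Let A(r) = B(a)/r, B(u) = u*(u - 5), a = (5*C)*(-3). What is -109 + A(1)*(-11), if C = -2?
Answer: -8359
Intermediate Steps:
a = 30 (a = (5*(-2))*(-3) = -10*(-3) = 30)
B(u) = u*(-5 + u)
A(r) = 750/r (A(r) = (30*(-5 + 30))/r = (30*25)/r = 750/r)
-109 + A(1)*(-11) = -109 + (750/1)*(-11) = -109 + (750*1)*(-11) = -109 + 750*(-11) = -109 - 8250 = -8359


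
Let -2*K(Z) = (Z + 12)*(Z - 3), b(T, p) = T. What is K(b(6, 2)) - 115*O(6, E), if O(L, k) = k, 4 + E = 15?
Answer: -1292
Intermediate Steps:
E = 11 (E = -4 + 15 = 11)
K(Z) = -(-3 + Z)*(12 + Z)/2 (K(Z) = -(Z + 12)*(Z - 3)/2 = -(12 + Z)*(-3 + Z)/2 = -(-3 + Z)*(12 + Z)/2)
K(b(6, 2)) - 115*O(6, E) = (18 - 9/2*6 - 1/2*6**2) - 115*11 = (18 - 27 - 1/2*36) - 1265 = (18 - 27 - 18) - 1265 = -27 - 1265 = -1292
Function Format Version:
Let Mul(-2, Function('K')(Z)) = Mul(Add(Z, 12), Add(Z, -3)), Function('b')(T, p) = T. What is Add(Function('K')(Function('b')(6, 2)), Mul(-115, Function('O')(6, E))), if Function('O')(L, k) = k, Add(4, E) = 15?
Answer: -1292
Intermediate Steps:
E = 11 (E = Add(-4, 15) = 11)
Function('K')(Z) = Mul(Rational(-1, 2), Add(-3, Z), Add(12, Z)) (Function('K')(Z) = Mul(Rational(-1, 2), Mul(Add(Z, 12), Add(Z, -3))) = Mul(Rational(-1, 2), Mul(Add(12, Z), Add(-3, Z))) = Mul(Rational(-1, 2), Mul(Add(-3, Z), Add(12, Z))) = Mul(Rational(-1, 2), Add(-3, Z), Add(12, Z)))
Add(Function('K')(Function('b')(6, 2)), Mul(-115, Function('O')(6, E))) = Add(Add(18, Mul(Rational(-9, 2), 6), Mul(Rational(-1, 2), Pow(6, 2))), Mul(-115, 11)) = Add(Add(18, -27, Mul(Rational(-1, 2), 36)), -1265) = Add(Add(18, -27, -18), -1265) = Add(-27, -1265) = -1292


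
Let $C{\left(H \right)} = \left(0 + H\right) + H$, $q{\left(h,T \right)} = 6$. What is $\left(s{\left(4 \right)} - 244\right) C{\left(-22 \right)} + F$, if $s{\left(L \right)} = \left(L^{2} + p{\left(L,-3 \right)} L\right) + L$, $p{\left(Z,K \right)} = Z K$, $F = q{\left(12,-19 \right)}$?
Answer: $11974$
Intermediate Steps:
$F = 6$
$p{\left(Z,K \right)} = K Z$
$C{\left(H \right)} = 2 H$ ($C{\left(H \right)} = H + H = 2 H$)
$s{\left(L \right)} = L - 2 L^{2}$ ($s{\left(L \right)} = \left(L^{2} + - 3 L L\right) + L = \left(L^{2} - 3 L^{2}\right) + L = - 2 L^{2} + L = L - 2 L^{2}$)
$\left(s{\left(4 \right)} - 244\right) C{\left(-22 \right)} + F = \left(4 \left(1 - 8\right) - 244\right) 2 \left(-22\right) + 6 = \left(4 \left(1 - 8\right) - 244\right) \left(-44\right) + 6 = \left(4 \left(-7\right) - 244\right) \left(-44\right) + 6 = \left(-28 - 244\right) \left(-44\right) + 6 = \left(-272\right) \left(-44\right) + 6 = 11968 + 6 = 11974$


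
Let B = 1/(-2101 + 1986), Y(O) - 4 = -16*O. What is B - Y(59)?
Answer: 108099/115 ≈ 939.99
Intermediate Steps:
Y(O) = 4 - 16*O
B = -1/115 (B = 1/(-115) = -1/115 ≈ -0.0086956)
B - Y(59) = -1/115 - (4 - 16*59) = -1/115 - (4 - 944) = -1/115 - 1*(-940) = -1/115 + 940 = 108099/115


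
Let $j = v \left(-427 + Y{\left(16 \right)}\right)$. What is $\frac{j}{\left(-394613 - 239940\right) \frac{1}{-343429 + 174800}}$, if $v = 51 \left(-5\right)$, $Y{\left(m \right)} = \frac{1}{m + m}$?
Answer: $\frac{587514396885}{20305696} \approx 28933.0$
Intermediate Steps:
$Y{\left(m \right)} = \frac{1}{2 m}$
$v = -255$
$j = \frac{3484065}{32}$ ($j = - 255 \left(-427 + \frac{1}{2 \cdot 16}\right) = - 255 \left(-427 + \frac{1}{2} \cdot \frac{1}{16}\right) = - 255 \left(-427 + \frac{1}{32}\right) = \left(-255\right) \left(- \frac{13663}{32}\right) = \frac{3484065}{32} \approx 1.0888 \cdot 10^{5}$)
$\frac{j}{\left(-394613 - 239940\right) \frac{1}{-343429 + 174800}} = \frac{3484065}{32 \frac{-394613 - 239940}{-343429 + 174800}} = \frac{3484065}{32 \left(- \frac{634553}{-168629}\right)} = \frac{3484065}{32 \left(\left(-634553\right) \left(- \frac{1}{168629}\right)\right)} = \frac{3484065}{32 \cdot \frac{634553}{168629}} = \frac{3484065}{32} \cdot \frac{168629}{634553} = \frac{587514396885}{20305696}$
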